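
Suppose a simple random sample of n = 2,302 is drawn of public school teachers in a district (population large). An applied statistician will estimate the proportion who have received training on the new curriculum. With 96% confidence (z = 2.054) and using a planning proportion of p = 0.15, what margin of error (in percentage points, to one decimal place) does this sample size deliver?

1.5

SE(p̂) = √[p(1−p)/n] = √[0.1275/2302] = 0.00744.
E = z × SE = 2.054 × 0.00744 = 0.01529, or 1.5 percentage points.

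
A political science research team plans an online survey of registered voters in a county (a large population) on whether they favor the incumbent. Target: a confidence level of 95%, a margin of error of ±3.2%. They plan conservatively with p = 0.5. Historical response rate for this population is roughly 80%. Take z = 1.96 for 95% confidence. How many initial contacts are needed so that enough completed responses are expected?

1173

Completed interviews needed: n₀ = 1.96² × 0.2500 / 0.032² ≈ 937.89 → 938.
At an 80% response rate, contacts needed = 938 / 0.80 ≈ 1172.50 → 1173.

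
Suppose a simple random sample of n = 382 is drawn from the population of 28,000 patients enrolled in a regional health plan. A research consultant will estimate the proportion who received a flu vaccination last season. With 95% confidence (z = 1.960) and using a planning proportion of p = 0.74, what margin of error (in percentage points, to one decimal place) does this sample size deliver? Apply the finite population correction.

Finite-population factor: (N−n)/(N−1) = (28000−382)/(28000−1) = 0.9864.
SE(p̂) = √[p(1−p)/n · (N−n)/(N−1)] = √[0.1924/382 × 0.9864] = 0.02229.
E = z × SE = 1.960 × 0.02229 = 0.04369 ≈ 4.4 percentage points.

4.4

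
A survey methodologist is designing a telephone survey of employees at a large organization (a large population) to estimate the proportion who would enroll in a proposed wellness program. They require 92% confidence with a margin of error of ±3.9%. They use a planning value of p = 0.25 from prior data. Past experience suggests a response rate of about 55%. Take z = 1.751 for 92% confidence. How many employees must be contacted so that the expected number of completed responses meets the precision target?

Completed interviews needed: n₀ = 1.751² × 0.1875 / 0.039² ≈ 377.96 → 378.
At a 55% response rate, contacts needed = 378 / 0.55 ≈ 687.27 → 688.

688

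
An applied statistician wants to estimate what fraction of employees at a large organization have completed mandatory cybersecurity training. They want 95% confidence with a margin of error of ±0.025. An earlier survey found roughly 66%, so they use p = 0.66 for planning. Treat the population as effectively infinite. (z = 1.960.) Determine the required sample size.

1380

With p = 0.66, p(1−p) = 0.2244.
n = z²·p(1−p)/E² = 1.960² × 0.2244 / 0.025² = 3.8416 × 0.2244 / 0.000625 ≈ 1379.29.
Rounding up gives n = 1380.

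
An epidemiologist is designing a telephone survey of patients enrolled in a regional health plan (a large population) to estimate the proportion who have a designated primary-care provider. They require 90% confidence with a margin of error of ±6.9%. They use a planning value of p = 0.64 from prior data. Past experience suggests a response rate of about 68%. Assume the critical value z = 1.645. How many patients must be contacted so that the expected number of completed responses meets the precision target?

Completed interviews needed: n₀ = 1.645² × 0.2304 / 0.069² ≈ 130.95 → 131.
At a 68% response rate, contacts needed = 131 / 0.68 ≈ 192.65 → 193.

193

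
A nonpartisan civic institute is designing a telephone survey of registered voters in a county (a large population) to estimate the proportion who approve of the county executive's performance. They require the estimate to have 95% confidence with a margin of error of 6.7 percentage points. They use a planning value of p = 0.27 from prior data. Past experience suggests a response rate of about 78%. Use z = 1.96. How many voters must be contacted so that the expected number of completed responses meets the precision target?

Completed interviews needed: n₀ = 1.96² × 0.1971 / 0.067² ≈ 168.67 → 169.
At a 78% response rate, contacts needed = 169 / 0.78 ≈ 216.67 → 217.

217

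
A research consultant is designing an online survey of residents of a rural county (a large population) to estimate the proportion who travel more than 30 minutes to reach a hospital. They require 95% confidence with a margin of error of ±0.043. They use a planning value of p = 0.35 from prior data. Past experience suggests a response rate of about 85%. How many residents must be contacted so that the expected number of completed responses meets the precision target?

For 95% confidence, z = 1.96.
Completed interviews needed: n₀ = 1.96² × 0.2275 / 0.043² ≈ 472.67 → 473.
At an 85% response rate, contacts needed = 473 / 0.85 ≈ 556.47 → 557.

557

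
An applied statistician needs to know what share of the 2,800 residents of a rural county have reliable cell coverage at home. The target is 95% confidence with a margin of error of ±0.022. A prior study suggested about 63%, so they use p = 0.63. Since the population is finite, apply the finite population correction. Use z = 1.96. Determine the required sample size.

Unadjusted: n₀ = 1.96² × 0.63 × 0.37 / 0.022² ≈ 1850.16, so n₀ = 1851.
Finite population correction with N = 2,800: n = n₀ / (1 + (n₀−1)/N) = 1851 / (1 + 1850/2800) = 1851 / 1.6607 ≈ 1114.58.
Rounding up, n = 1115.

1115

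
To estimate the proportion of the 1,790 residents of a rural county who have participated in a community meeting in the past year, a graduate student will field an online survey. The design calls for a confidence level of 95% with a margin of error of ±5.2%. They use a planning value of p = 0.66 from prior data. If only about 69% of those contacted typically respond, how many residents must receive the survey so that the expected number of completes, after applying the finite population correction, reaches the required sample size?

For 95% confidence, z = 1.96.
Completed interviews needed (unadjusted): n₀ = 1.96² × 0.2244 / 0.052² ≈ 318.81 → 319.
FPC for N = 1,790: n = 319 / (1 + 318/1790) = 319 / 1.1777 ≈ 270.88 → 271.
At a 69% response rate, contacts needed = 271 / 0.69 ≈ 392.75 → 393.

393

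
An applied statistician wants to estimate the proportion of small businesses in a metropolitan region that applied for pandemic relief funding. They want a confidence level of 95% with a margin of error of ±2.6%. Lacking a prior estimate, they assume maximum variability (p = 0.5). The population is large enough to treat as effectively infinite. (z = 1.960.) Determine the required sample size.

1421

With p = 0.5, p(1−p) = 0.25.
n = z²·p(1−p)/E² = 1.960² × 0.2500 / 0.026² = 3.8416 × 0.2500 / 0.000676 ≈ 1420.71.
Rounding up gives n = 1421.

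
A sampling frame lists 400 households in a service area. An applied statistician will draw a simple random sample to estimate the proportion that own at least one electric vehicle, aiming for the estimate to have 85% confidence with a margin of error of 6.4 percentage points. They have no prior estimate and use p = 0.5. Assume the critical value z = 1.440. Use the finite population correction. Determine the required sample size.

Unadjusted: n₀ = 1.440² × 0.50 × 0.50 / 0.064² ≈ 126.56, so n₀ = 127.
Finite population correction with N = 400: n = n₀ / (1 + (n₀−1)/N) = 127 / (1 + 126/400) = 127 / 1.3150 ≈ 96.58.
Rounding up, n = 97.

97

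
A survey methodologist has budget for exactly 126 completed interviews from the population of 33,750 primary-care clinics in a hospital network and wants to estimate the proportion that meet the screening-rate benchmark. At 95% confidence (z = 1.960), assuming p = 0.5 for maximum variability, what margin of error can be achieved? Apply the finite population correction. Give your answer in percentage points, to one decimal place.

8.7

Finite-population factor: (N−n)/(N−1) = (33750−126)/(33750−1) = 0.9963.
SE(p̂) = √[p(1−p)/n · (N−n)/(N−1)] = √[0.2500/126 × 0.9963] = 0.04446.
E = z × SE = 1.960 × 0.04446 = 0.08714 ≈ 8.7 percentage points.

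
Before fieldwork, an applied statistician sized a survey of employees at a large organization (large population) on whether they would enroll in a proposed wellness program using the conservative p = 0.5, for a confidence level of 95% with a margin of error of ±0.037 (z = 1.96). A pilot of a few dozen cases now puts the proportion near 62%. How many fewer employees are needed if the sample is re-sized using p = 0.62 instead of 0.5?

40

Conservative (p = 0.5): n = 1.96² × 0.25 / 0.037² ≈ 701.53 → 702.
Using p = 0.62: p(1−p) = 0.2356, so n = 1.96² × 0.2356 / 0.037² ≈ 661.13 → 662.
Reduction: 702 − 662 = 40.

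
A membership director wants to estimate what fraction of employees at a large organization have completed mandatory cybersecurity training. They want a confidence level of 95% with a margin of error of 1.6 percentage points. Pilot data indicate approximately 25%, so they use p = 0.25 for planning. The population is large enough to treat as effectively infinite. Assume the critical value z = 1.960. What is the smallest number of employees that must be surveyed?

With p = 0.25, p(1−p) = 0.1875.
n = z²·p(1−p)/E² = 1.960² × 0.1875 / 0.016² = 3.8416 × 0.1875 / 0.000256 ≈ 2813.67.
Rounding up gives n = 2814.

2814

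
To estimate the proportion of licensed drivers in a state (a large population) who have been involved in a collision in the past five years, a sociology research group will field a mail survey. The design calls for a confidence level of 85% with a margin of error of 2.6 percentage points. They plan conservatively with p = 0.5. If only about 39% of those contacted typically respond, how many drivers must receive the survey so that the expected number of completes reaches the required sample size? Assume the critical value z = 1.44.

1967

Completed interviews needed: n₀ = 1.44² × 0.2500 / 0.026² ≈ 766.86 → 767.
At a 39% response rate, contacts needed = 767 / 0.39 ≈ 1966.67 → 1967.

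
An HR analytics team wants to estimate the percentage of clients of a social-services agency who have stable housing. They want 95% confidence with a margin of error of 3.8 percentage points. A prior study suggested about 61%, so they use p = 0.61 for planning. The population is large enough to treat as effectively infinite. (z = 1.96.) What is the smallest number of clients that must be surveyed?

633

With p = 0.61, p(1−p) = 0.2379.
n = z²·p(1−p)/E² = 1.96² × 0.2379 / 0.038² = 3.8416 × 0.2379 / 0.001444 ≈ 632.91.
Rounding up gives n = 633.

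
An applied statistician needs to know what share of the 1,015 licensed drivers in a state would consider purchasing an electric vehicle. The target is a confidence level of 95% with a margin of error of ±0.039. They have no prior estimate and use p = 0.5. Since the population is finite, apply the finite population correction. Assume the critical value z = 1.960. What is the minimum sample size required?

390

Unadjusted: n₀ = 1.960² × 0.50 × 0.50 / 0.039² ≈ 631.43, so n₀ = 632.
Finite population correction with N = 1,015: n = n₀ / (1 + (n₀−1)/N) = 632 / (1 + 631/1015) = 632 / 1.6217 ≈ 389.72.
Rounding up, n = 390.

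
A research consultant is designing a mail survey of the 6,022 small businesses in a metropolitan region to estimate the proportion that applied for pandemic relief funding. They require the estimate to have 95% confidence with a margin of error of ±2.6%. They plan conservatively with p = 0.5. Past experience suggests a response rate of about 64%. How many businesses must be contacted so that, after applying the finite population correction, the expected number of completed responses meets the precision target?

1797

For 95% confidence, z = 1.960.
Completed interviews needed (unadjusted): n₀ = 1.960² × 0.2500 / 0.026² ≈ 1420.71 → 1421.
FPC for N = 6,022: n = 1421 / (1 + 1420/6022) = 1421 / 1.2358 ≈ 1149.86 → 1150.
At a 64% response rate, contacts needed = 1150 / 0.64 ≈ 1796.88 → 1797.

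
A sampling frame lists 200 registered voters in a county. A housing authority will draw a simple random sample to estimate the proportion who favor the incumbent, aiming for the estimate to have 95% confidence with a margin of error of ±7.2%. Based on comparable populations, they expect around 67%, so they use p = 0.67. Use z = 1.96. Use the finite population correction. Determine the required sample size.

91

Unadjusted: n₀ = 1.96² × 0.67 × 0.33 / 0.072² ≈ 163.85, so n₀ = 164.
Finite population correction with N = 200: n = n₀ / (1 + (n₀−1)/N) = 164 / (1 + 163/200) = 164 / 1.8150 ≈ 90.36.
Rounding up, n = 91.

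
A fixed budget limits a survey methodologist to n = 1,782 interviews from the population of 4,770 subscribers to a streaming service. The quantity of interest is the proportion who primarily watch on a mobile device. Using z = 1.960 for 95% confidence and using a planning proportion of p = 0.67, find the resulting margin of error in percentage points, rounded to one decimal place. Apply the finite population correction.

Finite-population factor: (N−n)/(N−1) = (4770−1782)/(4770−1) = 0.6265.
SE(p̂) = √[p(1−p)/n · (N−n)/(N−1)] = √[0.2211/1782 × 0.6265] = 0.00882.
E = z × SE = 1.960 × 0.00882 = 0.01728 ≈ 1.7 percentage points.

1.7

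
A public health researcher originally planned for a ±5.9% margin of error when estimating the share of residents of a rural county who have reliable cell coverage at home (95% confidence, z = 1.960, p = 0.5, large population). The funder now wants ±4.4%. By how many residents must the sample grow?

221

At ±5.9%: n = 1.960² × 0.2500 / 0.059² ≈ 275.90 → 276.
At ±4.4%: n = 1.960² × 0.2500 / 0.044² ≈ 496.07 → 497.
Additional respondents: 497 − 276 = 221.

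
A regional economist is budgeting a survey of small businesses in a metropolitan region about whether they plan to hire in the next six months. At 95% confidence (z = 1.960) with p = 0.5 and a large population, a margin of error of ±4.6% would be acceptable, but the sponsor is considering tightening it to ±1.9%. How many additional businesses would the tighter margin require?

2207

At ±4.6%: n = 1.960² × 0.2500 / 0.046² ≈ 453.88 → 454.
At ±1.9%: n = 1.960² × 0.2500 / 0.019² ≈ 2660.39 → 2661.
Additional respondents: 2661 − 454 = 2207.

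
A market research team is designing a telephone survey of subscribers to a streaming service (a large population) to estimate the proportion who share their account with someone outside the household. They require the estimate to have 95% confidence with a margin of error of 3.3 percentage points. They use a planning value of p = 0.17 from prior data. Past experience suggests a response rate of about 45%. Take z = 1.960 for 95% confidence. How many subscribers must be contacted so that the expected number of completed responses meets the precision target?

1107

Completed interviews needed: n₀ = 1.960² × 0.1411 / 0.033² ≈ 497.75 → 498.
At a 45% response rate, contacts needed = 498 / 0.45 ≈ 1106.67 → 1107.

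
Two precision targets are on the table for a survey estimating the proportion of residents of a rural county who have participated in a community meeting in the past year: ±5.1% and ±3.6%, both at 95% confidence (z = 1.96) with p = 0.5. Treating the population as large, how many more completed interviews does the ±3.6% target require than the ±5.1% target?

At ±5.1%: n = 1.96² × 0.2500 / 0.051² ≈ 369.24 → 370.
At ±3.6%: n = 1.96² × 0.2500 / 0.036² ≈ 741.05 → 742.
Additional respondents: 742 − 370 = 372.

372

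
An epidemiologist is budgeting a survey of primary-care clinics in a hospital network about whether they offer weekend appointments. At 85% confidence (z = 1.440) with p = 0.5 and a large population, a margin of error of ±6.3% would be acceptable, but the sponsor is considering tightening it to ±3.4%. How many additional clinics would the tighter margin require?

318

At ±6.3%: n = 1.440² × 0.2500 / 0.063² ≈ 130.61 → 131.
At ±3.4%: n = 1.440² × 0.2500 / 0.034² ≈ 448.44 → 449.
Additional respondents: 449 − 131 = 318.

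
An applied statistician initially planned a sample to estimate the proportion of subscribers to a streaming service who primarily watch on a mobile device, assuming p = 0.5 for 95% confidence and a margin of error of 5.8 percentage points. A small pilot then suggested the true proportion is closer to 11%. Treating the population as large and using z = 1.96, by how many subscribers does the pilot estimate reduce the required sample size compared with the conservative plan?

174

Conservative (p = 0.5): n = 1.96² × 0.25 / 0.058² ≈ 285.49 → 286.
Using p = 0.11: p(1−p) = 0.0979, so n = 1.96² × 0.0979 / 0.058² ≈ 111.80 → 112.
Reduction: 286 − 112 = 174.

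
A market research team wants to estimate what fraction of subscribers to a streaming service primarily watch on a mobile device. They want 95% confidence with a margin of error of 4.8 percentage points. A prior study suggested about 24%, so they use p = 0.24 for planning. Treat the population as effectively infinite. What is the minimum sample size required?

For 95% confidence, z = 1.960.
With p = 0.24, p(1−p) = 0.1824.
n = z²·p(1−p)/E² = 1.960² × 0.1824 / 0.048² = 3.8416 × 0.1824 / 0.002304 ≈ 304.13.
Rounding up gives n = 305.

305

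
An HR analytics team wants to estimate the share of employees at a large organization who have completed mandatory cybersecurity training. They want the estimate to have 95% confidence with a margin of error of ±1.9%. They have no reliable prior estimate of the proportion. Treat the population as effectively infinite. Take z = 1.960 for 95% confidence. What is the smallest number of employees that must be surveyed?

2661

With no prior estimate, use p = 0.5, giving p(1−p) = 0.25.
n = z²·p(1−p)/E² = 1.960² × 0.2500 / 0.019² = 3.8416 × 0.2500 / 0.000361 ≈ 2660.39.
Rounding up gives n = 2661.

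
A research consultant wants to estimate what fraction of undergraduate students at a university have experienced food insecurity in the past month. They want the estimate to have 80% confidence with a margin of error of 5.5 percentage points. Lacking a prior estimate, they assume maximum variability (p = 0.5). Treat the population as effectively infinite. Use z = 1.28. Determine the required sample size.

With p = 0.5, p(1−p) = 0.25.
n = z²·p(1−p)/E² = 1.28² × 0.2500 / 0.055² = 1.6384 × 0.2500 / 0.003025 ≈ 135.40.
Rounding up gives n = 136.

136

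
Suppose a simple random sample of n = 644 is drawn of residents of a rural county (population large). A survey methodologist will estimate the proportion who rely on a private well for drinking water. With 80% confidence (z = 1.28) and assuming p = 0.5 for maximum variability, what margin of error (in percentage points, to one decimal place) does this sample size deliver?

2.5

SE(p̂) = √[p(1−p)/n] = √[0.2500/644] = 0.01970.
E = z × SE = 1.28 × 0.01970 = 0.02522, or 2.5 percentage points.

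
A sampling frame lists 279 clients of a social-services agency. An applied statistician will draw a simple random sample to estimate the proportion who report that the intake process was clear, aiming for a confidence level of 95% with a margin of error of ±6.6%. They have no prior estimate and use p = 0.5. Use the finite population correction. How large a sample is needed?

For 95% confidence, z = 1.960.
Unadjusted: n₀ = 1.960² × 0.50 × 0.50 / 0.066² ≈ 220.48, so n₀ = 221.
Finite population correction with N = 279: n = n₀ / (1 + (n₀−1)/N) = 221 / (1 + 220/279) = 221 / 1.7885 ≈ 123.57.
Rounding up, n = 124.

124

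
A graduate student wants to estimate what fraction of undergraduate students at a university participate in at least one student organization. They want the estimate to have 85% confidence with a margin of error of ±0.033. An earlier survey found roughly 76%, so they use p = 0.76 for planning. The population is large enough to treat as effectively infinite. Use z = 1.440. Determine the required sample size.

With p = 0.76, p(1−p) = 0.1824.
n = z²·p(1−p)/E² = 1.440² × 0.1824 / 0.033² = 2.0736 × 0.1824 / 0.001089 ≈ 347.31.
Rounding up gives n = 348.

348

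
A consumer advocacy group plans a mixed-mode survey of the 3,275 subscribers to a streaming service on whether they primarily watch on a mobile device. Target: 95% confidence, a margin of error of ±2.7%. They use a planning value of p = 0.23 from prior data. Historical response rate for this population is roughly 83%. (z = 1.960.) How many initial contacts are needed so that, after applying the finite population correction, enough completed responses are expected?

Completed interviews needed (unadjusted): n₀ = 1.960² × 0.1771 / 0.027² ≈ 933.26 → 934.
FPC for N = 3,275: n = 934 / (1 + 933/3275) = 934 / 1.2849 ≈ 726.91 → 727.
At an 83% response rate, contacts needed = 727 / 0.83 ≈ 875.90 → 876.

876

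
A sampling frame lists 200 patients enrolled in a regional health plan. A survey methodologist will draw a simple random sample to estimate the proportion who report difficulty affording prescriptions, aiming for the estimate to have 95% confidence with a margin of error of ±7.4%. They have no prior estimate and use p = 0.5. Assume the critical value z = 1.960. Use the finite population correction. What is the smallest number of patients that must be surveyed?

Unadjusted: n₀ = 1.960² × 0.50 × 0.50 / 0.074² ≈ 175.38, so n₀ = 176.
Finite population correction with N = 200: n = n₀ / (1 + (n₀−1)/N) = 176 / (1 + 175/200) = 176 / 1.8750 ≈ 93.87.
Rounding up, n = 94.

94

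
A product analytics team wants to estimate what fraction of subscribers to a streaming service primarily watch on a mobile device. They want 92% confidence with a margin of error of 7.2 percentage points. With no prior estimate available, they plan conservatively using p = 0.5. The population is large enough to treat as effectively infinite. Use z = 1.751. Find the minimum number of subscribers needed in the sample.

With p = 0.5, p(1−p) = 0.25.
n = z²·p(1−p)/E² = 1.751² × 0.2500 / 0.072² = 3.0660 × 0.2500 / 0.005184 ≈ 147.86.
Rounding up gives n = 148.

148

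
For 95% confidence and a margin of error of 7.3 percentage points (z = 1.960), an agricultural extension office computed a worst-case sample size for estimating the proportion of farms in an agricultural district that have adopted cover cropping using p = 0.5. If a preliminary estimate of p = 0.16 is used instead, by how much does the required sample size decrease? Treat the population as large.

Conservative (p = 0.5): n = 1.960² × 0.25 / 0.073² ≈ 180.22 → 181.
Using p = 0.16: p(1−p) = 0.1344, so n = 1.960² × 0.1344 / 0.073² ≈ 96.89 → 97.
Reduction: 181 − 97 = 84.

84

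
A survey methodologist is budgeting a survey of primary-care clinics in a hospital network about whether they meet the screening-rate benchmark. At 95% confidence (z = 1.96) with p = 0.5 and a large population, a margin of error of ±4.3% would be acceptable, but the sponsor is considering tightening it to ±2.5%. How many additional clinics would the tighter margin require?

At ±4.3%: n = 1.96² × 0.2500 / 0.043² ≈ 519.42 → 520.
At ±2.5%: n = 1.96² × 0.2500 / 0.025² ≈ 1536.64 → 1537.
Additional respondents: 1537 − 520 = 1017.

1017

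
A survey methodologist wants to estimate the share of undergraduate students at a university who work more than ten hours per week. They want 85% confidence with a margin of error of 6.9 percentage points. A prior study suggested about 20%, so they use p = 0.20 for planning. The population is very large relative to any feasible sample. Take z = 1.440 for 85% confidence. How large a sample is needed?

70

With p = 0.20, p(1−p) = 0.1600.
n = z²·p(1−p)/E² = 1.440² × 0.1600 / 0.069² = 2.0736 × 0.1600 / 0.004761 ≈ 69.69.
Rounding up gives n = 70.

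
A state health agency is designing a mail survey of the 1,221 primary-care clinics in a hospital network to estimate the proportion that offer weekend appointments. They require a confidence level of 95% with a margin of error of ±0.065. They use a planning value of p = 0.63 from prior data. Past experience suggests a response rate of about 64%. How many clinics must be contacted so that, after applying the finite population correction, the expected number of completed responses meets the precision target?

For 95% confidence, z = 1.960.
Completed interviews needed (unadjusted): n₀ = 1.960² × 0.2331 / 0.065² ≈ 211.95 → 212.
FPC for N = 1,221: n = 212 / (1 + 211/1221) = 212 / 1.1728 ≈ 180.76 → 181.
At a 64% response rate, contacts needed = 181 / 0.64 ≈ 282.81 → 283.

283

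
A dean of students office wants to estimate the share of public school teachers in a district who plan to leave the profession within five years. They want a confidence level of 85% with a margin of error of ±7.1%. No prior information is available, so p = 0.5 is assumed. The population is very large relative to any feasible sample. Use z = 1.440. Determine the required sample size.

103

With p = 0.5, p(1−p) = 0.25.
n = z²·p(1−p)/E² = 1.440² × 0.2500 / 0.071² = 2.0736 × 0.2500 / 0.005041 ≈ 102.84.
Rounding up gives n = 103.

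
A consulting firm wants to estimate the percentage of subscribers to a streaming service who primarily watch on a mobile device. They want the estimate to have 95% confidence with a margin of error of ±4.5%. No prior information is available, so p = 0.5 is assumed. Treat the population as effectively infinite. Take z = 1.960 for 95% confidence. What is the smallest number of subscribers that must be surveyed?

475

With p = 0.5, p(1−p) = 0.25.
n = z²·p(1−p)/E² = 1.960² × 0.2500 / 0.045² = 3.8416 × 0.2500 / 0.002025 ≈ 474.27.
Rounding up gives n = 475.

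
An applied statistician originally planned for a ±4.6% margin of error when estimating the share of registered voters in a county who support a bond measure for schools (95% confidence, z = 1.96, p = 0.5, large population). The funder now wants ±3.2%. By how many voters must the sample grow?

At ±4.6%: n = 1.96² × 0.2500 / 0.046² ≈ 453.88 → 454.
At ±3.2%: n = 1.96² × 0.2500 / 0.032² ≈ 937.89 → 938.
Additional respondents: 938 − 454 = 484.

484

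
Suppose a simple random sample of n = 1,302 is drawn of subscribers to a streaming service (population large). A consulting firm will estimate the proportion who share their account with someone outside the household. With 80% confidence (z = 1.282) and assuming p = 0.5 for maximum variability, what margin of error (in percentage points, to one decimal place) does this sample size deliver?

1.8

SE(p̂) = √[p(1−p)/n] = √[0.2500/1302] = 0.01386.
E = z × SE = 1.282 × 0.01386 = 0.01776, or 1.8 percentage points.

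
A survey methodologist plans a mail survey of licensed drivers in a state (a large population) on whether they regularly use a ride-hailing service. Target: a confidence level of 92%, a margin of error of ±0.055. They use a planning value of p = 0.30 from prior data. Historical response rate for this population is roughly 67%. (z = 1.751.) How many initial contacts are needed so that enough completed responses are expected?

318

Completed interviews needed: n₀ = 1.751² × 0.2100 / 0.055² ≈ 212.85 → 213.
At a 67% response rate, contacts needed = 213 / 0.67 ≈ 317.91 → 318.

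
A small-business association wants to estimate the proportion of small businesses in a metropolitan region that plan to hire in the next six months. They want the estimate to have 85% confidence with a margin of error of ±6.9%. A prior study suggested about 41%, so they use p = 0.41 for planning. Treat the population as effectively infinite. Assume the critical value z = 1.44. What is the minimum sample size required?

With p = 0.41, p(1−p) = 0.2419.
n = z²·p(1−p)/E² = 1.44² × 0.2419 / 0.069² = 2.0736 × 0.2419 / 0.004761 ≈ 105.36.
Rounding up gives n = 106.

106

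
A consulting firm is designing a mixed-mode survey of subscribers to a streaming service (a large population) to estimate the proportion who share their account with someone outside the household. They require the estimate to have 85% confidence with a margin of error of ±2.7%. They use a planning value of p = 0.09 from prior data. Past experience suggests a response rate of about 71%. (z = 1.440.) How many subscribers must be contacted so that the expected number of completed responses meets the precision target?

Completed interviews needed: n₀ = 1.440² × 0.0819 / 0.027² ≈ 232.96 → 233.
At a 71% response rate, contacts needed = 233 / 0.71 ≈ 328.17 → 329.

329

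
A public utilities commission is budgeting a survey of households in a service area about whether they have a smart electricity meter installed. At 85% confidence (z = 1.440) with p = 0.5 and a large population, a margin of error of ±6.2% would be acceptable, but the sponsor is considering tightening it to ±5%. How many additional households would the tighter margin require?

73

At ±6.2%: n = 1.440² × 0.2500 / 0.062² ≈ 134.86 → 135.
At ±5%: n = 1.440² × 0.2500 / 0.050² ≈ 207.36 → 208.
Additional respondents: 208 − 135 = 73.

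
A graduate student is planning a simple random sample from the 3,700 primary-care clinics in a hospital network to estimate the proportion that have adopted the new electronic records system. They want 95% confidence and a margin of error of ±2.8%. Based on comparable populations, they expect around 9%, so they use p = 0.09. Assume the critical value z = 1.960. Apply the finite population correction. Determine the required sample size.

363

Unadjusted: n₀ = 1.960² × 0.09 × 0.91 / 0.028² ≈ 401.31, so n₀ = 402.
Finite population correction with N = 3,700: n = n₀ / (1 + (n₀−1)/N) = 402 / (1 + 401/3700) = 402 / 1.1084 ≈ 362.69.
Rounding up, n = 363.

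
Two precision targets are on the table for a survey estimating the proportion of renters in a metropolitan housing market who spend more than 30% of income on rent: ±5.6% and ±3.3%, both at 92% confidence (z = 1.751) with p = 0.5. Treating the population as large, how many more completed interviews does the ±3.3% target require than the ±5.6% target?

459

At ±5.6%: n = 1.751² × 0.2500 / 0.056² ≈ 244.42 → 245.
At ±3.3%: n = 1.751² × 0.2500 / 0.033² ≈ 703.86 → 704.
Additional respondents: 704 − 245 = 459.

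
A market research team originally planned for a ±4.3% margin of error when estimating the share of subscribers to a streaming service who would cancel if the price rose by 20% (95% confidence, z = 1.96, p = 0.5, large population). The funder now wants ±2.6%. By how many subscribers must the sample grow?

At ±4.3%: n = 1.96² × 0.2500 / 0.043² ≈ 519.42 → 520.
At ±2.6%: n = 1.96² × 0.2500 / 0.026² ≈ 1420.71 → 1421.
Additional respondents: 1421 − 520 = 901.

901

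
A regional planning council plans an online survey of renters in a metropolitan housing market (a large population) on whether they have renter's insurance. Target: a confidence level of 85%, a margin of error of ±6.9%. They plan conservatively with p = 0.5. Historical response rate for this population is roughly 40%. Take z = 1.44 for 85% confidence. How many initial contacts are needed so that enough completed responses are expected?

Completed interviews needed: n₀ = 1.44² × 0.2500 / 0.069² ≈ 108.88 → 109.
At a 40% response rate, contacts needed = 109 / 0.40 ≈ 272.50 → 273.

273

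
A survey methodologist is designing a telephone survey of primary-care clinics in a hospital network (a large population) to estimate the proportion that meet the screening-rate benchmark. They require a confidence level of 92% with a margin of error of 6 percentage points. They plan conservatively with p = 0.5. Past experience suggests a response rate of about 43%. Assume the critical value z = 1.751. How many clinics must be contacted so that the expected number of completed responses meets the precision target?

Completed interviews needed: n₀ = 1.751² × 0.2500 / 0.060² ≈ 212.92 → 213.
At a 43% response rate, contacts needed = 213 / 0.43 ≈ 495.35 → 496.

496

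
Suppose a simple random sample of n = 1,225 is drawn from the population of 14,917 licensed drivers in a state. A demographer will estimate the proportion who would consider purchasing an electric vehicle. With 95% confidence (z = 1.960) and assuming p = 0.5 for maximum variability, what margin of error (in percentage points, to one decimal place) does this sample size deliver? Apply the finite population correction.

Finite-population factor: (N−n)/(N−1) = (14917−1225)/(14917−1) = 0.9179.
SE(p̂) = √[p(1−p)/n · (N−n)/(N−1)] = √[0.2500/1225 × 0.9179] = 0.01369.
E = z × SE = 1.960 × 0.01369 = 0.02683 ≈ 2.7 percentage points.

2.7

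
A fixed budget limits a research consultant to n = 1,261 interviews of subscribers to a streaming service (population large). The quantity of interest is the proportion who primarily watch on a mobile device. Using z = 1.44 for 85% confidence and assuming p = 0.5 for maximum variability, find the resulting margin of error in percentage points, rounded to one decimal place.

SE(p̂) = √[p(1−p)/n] = √[0.2500/1261] = 0.01408.
E = z × SE = 1.44 × 0.01408 = 0.02028, or 2.0 percentage points.

2.0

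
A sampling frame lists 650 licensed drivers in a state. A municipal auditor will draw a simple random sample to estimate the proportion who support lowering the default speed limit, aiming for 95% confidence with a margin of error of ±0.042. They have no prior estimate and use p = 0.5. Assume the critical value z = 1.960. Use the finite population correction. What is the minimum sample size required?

297

Unadjusted: n₀ = 1.960² × 0.50 × 0.50 / 0.042² ≈ 544.44, so n₀ = 545.
Finite population correction with N = 650: n = n₀ / (1 + (n₀−1)/N) = 545 / (1 + 544/650) = 545 / 1.8369 ≈ 296.69.
Rounding up, n = 297.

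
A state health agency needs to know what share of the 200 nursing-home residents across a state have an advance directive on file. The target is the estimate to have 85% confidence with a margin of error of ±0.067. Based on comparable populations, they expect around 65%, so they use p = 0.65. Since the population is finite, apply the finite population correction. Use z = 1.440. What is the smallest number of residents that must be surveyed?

Unadjusted: n₀ = 1.440² × 0.65 × 0.35 / 0.067² ≈ 105.09, so n₀ = 106.
Finite population correction with N = 200: n = n₀ / (1 + (n₀−1)/N) = 106 / (1 + 105/200) = 106 / 1.5250 ≈ 69.51.
Rounding up, n = 70.

70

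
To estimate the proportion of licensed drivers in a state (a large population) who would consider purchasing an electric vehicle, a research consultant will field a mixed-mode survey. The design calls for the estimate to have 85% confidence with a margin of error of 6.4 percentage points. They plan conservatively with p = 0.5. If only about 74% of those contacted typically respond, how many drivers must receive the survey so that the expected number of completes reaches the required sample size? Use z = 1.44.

172

Completed interviews needed: n₀ = 1.44² × 0.2500 / 0.064² ≈ 126.56 → 127.
At a 74% response rate, contacts needed = 127 / 0.74 ≈ 171.62 → 172.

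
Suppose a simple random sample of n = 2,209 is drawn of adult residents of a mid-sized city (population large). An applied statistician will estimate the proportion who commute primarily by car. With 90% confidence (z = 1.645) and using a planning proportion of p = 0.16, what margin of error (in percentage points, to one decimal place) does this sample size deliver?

SE(p̂) = √[p(1−p)/n] = √[0.1344/2209] = 0.00780.
E = z × SE = 1.645 × 0.00780 = 0.01283, or 1.3 percentage points.

1.3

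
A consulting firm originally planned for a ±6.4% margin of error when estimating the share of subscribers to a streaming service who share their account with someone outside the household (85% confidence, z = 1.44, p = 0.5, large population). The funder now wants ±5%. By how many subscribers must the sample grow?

At ±6.4%: n = 1.44² × 0.2500 / 0.064² ≈ 126.56 → 127.
At ±5%: n = 1.44² × 0.2500 / 0.050² ≈ 207.36 → 208.
Additional respondents: 208 − 127 = 81.

81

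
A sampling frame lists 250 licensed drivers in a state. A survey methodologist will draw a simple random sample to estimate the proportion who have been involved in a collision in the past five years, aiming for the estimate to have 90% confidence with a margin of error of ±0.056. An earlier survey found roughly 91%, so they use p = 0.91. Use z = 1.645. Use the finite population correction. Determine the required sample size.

56

Unadjusted: n₀ = 1.645² × 0.91 × 0.09 / 0.056² ≈ 70.67, so n₀ = 71.
Finite population correction with N = 250: n = n₀ / (1 + (n₀−1)/N) = 71 / (1 + 70/250) = 71 / 1.2800 ≈ 55.47.
Rounding up, n = 56.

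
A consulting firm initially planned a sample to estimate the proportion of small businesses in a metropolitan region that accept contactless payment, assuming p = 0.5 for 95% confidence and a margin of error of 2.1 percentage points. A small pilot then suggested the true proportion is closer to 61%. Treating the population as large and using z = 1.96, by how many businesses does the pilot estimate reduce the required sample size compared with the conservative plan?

Conservative (p = 0.5): n = 1.96² × 0.25 / 0.021² ≈ 2177.78 → 2178.
Using p = 0.61: p(1−p) = 0.2379, so n = 1.96² × 0.2379 / 0.021² ≈ 2072.37 → 2073.
Reduction: 2178 − 2073 = 105.

105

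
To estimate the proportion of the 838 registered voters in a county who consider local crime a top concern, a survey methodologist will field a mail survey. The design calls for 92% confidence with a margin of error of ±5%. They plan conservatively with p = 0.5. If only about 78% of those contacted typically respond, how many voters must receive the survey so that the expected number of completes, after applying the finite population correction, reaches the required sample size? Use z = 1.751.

289

Completed interviews needed (unadjusted): n₀ = 1.751² × 0.2500 / 0.050² ≈ 306.60 → 307.
FPC for N = 838: n = 307 / (1 + 306/838) = 307 / 1.3652 ≈ 224.88 → 225.
At a 78% response rate, contacts needed = 225 / 0.78 ≈ 288.46 → 289.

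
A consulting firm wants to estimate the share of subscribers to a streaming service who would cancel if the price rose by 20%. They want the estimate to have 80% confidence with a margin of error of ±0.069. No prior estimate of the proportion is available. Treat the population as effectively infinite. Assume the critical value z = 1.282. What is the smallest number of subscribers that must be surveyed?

87

With no prior estimate, use p = 0.5, giving p(1−p) = 0.25.
n = z²·p(1−p)/E² = 1.282² × 0.2500 / 0.069² = 1.6435 × 0.2500 / 0.004761 ≈ 86.30.
Rounding up gives n = 87.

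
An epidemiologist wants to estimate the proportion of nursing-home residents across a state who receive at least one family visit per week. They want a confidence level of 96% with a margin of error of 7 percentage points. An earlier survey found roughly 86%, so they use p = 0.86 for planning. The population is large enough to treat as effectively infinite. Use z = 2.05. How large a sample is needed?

104

With p = 0.86, p(1−p) = 0.1204.
n = z²·p(1−p)/E² = 2.05² × 0.1204 / 0.070² = 4.2025 × 0.1204 / 0.004900 ≈ 103.26.
Rounding up gives n = 104.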